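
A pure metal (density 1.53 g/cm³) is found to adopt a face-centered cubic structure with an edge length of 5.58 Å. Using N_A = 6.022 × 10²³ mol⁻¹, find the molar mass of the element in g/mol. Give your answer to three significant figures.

40.0 g/mol

An FCC cell has Z = 4 atoms; a = 5.580 × 10^-8 cm.
M = ρ·N_A·a³/Z = 1.53 × 6.022 × 10²³ × 1.737 × 10^-22 / 4 = 40.0 g/mol.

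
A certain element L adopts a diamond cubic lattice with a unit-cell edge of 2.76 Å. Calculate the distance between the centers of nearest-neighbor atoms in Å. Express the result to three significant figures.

1.20 Å

In a diamond cubic structure, nearest neighbors lie along the body diagonal with √3·a = 8r; the nearest-neighbor distance equals 2r = 0.4330·a.
d = 0.4330 × 2.76 = 1.20 Å.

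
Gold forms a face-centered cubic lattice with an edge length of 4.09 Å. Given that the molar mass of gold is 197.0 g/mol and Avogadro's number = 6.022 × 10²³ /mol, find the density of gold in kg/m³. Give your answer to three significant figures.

An FCC unit cell contains Z = 4 atoms.
Cell volume: a³ = (4.09 Å)³ = (4.090 × 10^-8 cm)³ = 6.842 × 10^-23 cm³.
ρ = Z·M/(N_A·a³) = 4 × 197.0 / (6.022 × 10²³ × 6.842 × 10^-23) = 19.13 g/cm³ = 19100 kg/m³.

19100 kg/m³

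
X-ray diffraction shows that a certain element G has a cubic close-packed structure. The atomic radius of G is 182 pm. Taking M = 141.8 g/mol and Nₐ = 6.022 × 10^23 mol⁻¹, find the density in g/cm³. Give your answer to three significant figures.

In an FCC lattice, atoms touch along the face diagonal, so √2·a = 4r, giving a = 514.8 pm = 5.148 × 10^-8 cm.
With Z = 4, ρ = Z·M/(N_A·a³) = 4 × 141.8 / (6.022 × 10²³ × 1.364 × 10^-22) = 6.905 g/cm³.

6.90 g/cm³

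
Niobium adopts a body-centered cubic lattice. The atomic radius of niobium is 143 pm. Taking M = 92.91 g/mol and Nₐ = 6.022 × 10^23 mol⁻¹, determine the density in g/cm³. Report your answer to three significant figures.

In a BCC lattice, atoms touch along the body diagonal, so √3·a = 4r, giving a = 330.2 pm = 3.302 × 10^-8 cm.
With Z = 2, ρ = Z·M/(N_A·a³) = 2 × 92.91 / (6.022 × 10²³ × 3.602 × 10^-23) = 8.567 g/cm³.

8.57 g/cm³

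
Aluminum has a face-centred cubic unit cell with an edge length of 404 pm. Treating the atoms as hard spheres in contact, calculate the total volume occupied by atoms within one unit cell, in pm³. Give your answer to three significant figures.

In an FCC lattice atoms touch along the face diagonal, so √2·a = 4r, so r = 0.3536a = 142.8 pm.
V_atoms = Z × (4/3)πr³ = 4 × (4/3)π × (142.8)³ = 4.88 × 10^7 pm³.

4.88 × 10^7 pm³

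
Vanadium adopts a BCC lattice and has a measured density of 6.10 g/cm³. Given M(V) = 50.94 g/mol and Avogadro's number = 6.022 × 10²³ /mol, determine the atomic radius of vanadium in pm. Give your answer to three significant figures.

For a BCC cell (Z = 2), a³ = Z·M/(N_A·ρ) = 2 × 50.94 / (6.022 × 10²³ × 6.100) = 2.773 × 10^-23 cm³, so a = 3.027 × 10^-8 cm = 302.7 pm.
Atoms touch along the body diagonal, so √3·a = 4r, so r = 0.4330 × a = 131 pm.

131 pm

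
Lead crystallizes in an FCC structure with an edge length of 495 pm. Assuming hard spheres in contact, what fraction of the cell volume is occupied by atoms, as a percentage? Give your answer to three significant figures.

74.0%

In an FCC lattice atoms touch along the face diagonal, so √2·a = 4r, so r = 0.3536a = 175.0 pm.
Packing fraction = Z·(4/3)πr³ / a³ = 4 × (4/3)π × (175.0)³ / (495)³ = 0.7405 = 74.0%.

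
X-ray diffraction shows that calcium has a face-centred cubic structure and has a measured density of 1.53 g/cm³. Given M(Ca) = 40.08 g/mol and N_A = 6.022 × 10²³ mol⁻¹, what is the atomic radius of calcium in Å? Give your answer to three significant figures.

1.97 Å

For an FCC cell (Z = 4), a³ = Z·M/(N_A·ρ) = 4 × 40.08 / (6.022 × 10²³ × 1.530) = 1.740 × 10^-22 cm³, so a = 5.583 × 10^-8 cm = 5.583 Å.
Atoms touch along the face diagonal, so √2·a = 4r, so r = 0.3536 × a = 1.97 Å.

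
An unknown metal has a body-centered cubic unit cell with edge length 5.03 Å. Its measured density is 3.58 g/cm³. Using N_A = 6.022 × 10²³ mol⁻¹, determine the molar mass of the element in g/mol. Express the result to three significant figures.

137 g/mol

A BCC cell has Z = 2 atoms; a = 5.030 × 10^-8 cm.
M = ρ·N_A·a³/Z = 3.58 × 6.022 × 10²³ × 1.273 × 10^-22 / 2 = 137 g/mol.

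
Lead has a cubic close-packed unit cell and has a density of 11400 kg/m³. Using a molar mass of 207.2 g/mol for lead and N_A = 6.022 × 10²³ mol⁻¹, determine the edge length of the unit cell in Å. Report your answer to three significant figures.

4.94 Å

With Z = 4 atoms per FCC cell, a³ = Z·M/(N_A·ρ) = 4 × 207.2 / (6.022 × 10²³ × 11.40 g/cm³) = 1.207 × 10^-22 cm³.
a = (1.207 × 10^-22)^(1/3) = 4.942 × 10^-8 cm = 4.94 Å.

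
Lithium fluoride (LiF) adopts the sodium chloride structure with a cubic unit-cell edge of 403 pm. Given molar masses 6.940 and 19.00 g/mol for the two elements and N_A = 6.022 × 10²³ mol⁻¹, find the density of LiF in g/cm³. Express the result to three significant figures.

The sodium chloride structure contains Z = 4 formula units per cell; M(LiF) = 6.940 + 19.00 = 25.94 g/mol.
a³ = (4.030 × 10^-8 cm)³ = 6.545 × 10^-23 cm³.
ρ = 4 × 25.94 / (6.022 × 10²³ × 6.545 × 10^-23) = 2.633 g/cm³.

2.63 g/cm³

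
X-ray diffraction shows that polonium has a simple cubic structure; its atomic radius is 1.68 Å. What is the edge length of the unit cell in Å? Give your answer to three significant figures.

In a simple cubic lattice, atoms touch along the cell edge, so a = 2r.
a = 2r = 2 × 1.68 = 3.36 Å.

3.36 Å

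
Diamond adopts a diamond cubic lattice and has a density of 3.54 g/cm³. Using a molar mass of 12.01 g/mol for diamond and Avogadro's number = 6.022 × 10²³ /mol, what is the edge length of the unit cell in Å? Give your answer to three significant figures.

With Z = 8 atoms per diamond cubic cell, a³ = Z·M/(N_A·ρ) = 8 × 12.01 / (6.022 × 10²³ × 3.540 g/cm³) = 4.507 × 10^-23 cm³.
a = (4.507 × 10^-23)^(1/3) = 3.559 × 10^-8 cm = 3.56 Å.

3.56 Å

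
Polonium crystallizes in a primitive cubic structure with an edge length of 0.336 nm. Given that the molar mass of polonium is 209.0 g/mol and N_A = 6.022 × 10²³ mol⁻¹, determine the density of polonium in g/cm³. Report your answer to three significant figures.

9.15 g/cm³

A simple cubic unit cell contains Z = 1 atom.
Cell volume: a³ = (0.336 nm)³ = (3.360 × 10^-8 cm)³ = 3.793 × 10^-23 cm³.
ρ = Z·M/(N_A·a³) = 1 × 209.0 / (6.022 × 10²³ × 3.793 × 10^-23) = 9.149 g/cm³.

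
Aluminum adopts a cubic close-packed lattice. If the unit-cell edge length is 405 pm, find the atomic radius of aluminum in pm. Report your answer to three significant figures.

143 pm

In an FCC lattice, atoms touch along the face diagonal, so √2·a = 4r.
r = √2·a/4 = 1.4142 × 405 / 4 = 143 pm.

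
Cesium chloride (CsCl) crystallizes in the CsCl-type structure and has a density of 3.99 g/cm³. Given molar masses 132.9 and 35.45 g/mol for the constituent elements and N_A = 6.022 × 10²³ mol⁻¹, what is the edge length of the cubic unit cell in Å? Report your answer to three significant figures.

M(CsCl) = 168.35 g/mol; Z = 1 formula unit per cell.
a³ = Z·M/(N_A·ρ) = 1 × 168.35 / (6.022 × 10²³ × 3.99) = 7.006 × 10^-23 cm³, so a = 4.123 × 10^-8 cm = 4.12 Å.

4.12 Å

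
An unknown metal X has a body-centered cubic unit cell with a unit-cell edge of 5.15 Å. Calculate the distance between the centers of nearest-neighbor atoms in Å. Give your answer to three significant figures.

4.46 Å

In a BCC structure, atoms touch along the body diagonal, so √3·a = 4r; the nearest-neighbor distance equals 2r = 0.8660·a.
d = 0.8660 × 5.15 = 4.46 Å.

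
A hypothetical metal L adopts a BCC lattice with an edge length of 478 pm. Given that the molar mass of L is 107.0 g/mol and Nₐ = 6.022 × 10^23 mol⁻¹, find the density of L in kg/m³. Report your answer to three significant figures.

3250 kg/m³

A BCC unit cell contains Z = 2 atoms.
Cell volume: a³ = (478 pm)³ = (4.780 × 10^-8 cm)³ = 1.092 × 10^-22 cm³.
ρ = Z·M/(N_A·a³) = 2 × 107.0 / (6.022 × 10²³ × 1.092 × 10^-22) = 3.254 g/cm³ = 3250 kg/m³.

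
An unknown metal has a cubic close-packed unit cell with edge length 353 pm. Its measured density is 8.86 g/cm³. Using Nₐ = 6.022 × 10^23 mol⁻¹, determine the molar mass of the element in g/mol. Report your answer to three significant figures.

58.7 g/mol

An FCC cell has Z = 4 atoms; a = 3.530 × 10^-8 cm.
M = ρ·N_A·a³/Z = 8.86 × 6.022 × 10²³ × 4.399 × 10^-23 / 4 = 58.7 g/mol.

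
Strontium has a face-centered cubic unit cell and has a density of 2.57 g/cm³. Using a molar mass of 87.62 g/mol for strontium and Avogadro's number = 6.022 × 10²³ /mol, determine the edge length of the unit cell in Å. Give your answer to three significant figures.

6.10 Å

With Z = 4 atoms per FCC cell, a³ = Z·M/(N_A·ρ) = 4 × 87.62 / (6.022 × 10²³ × 2.570 g/cm³) = 2.265 × 10^-22 cm³.
a = (2.265 × 10^-22)^(1/3) = 6.095 × 10^-8 cm = 6.10 Å.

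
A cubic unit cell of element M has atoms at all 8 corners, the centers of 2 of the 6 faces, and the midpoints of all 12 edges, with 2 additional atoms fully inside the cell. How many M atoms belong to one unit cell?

Corner atoms are shared by 8 cells (1/8 each), face atoms by 2 (1/2 each), edge atoms by 4 (1/4 each), interior atoms are unshared.
Net atoms = 8 × 1/8 + 2 × 1/2 + 12 × 1/4 + 2 = 1 + 1 + 3 + 2 = 7.

7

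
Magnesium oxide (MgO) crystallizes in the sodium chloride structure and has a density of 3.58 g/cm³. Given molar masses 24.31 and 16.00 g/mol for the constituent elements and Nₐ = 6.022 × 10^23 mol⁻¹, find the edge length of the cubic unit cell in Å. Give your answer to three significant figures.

4.21 Å

M(MgO) = 40.31 g/mol; Z = 4 formula units per cell.
a³ = Z·M/(N_A·ρ) = 4 × 40.31 / (6.022 × 10²³ × 3.58) = 7.479 × 10^-23 cm³, so a = 4.213 × 10^-8 cm = 4.21 Å.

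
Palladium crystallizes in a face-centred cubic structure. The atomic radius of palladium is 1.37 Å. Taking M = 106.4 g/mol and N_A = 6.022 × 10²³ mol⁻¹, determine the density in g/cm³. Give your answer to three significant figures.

12.1 g/cm³

In an FCC lattice, atoms touch along the face diagonal, so √2·a = 4r, giving a = 3.875 Å = 3.875 × 10^-8 cm.
With Z = 4, ρ = Z·M/(N_A·a³) = 4 × 106.4 / (6.022 × 10²³ × 5.818 × 10^-23) = 12.15 g/cm³.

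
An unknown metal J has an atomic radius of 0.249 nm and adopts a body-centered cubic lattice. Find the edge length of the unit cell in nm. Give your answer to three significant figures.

0.575 nm

In a BCC lattice, atoms touch along the body diagonal, so √3·a = 4r.
a = 4r/√3 = 4 × 0.249 / 1.7321 = 0.575 nm.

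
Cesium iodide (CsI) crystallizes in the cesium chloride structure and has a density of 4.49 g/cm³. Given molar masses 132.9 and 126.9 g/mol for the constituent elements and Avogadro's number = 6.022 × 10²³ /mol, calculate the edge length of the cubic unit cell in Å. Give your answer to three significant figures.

4.58 Å

M(CsI) = 259.8 g/mol; Z = 1 formula unit per cell.
a³ = Z·M/(N_A·ρ) = 1 × 259.8 / (6.022 × 10²³ × 4.49) = 9.608 × 10^-23 cm³, so a = 4.580 × 10^-8 cm = 4.58 Å.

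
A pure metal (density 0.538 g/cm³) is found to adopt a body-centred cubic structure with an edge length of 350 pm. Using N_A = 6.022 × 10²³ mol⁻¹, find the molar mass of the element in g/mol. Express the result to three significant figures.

6.95 g/mol

A BCC cell has Z = 2 atoms; a = 3.500 × 10^-8 cm.
M = ρ·N_A·a³/Z = 0.538 × 6.022 × 10²³ × 4.288 × 10^-23 / 2 = 6.95 g/mol.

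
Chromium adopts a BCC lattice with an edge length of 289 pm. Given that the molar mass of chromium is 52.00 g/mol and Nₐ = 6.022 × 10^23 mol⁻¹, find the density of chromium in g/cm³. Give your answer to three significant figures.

A BCC unit cell contains Z = 2 atoms.
Cell volume: a³ = (289 pm)³ = (2.890 × 10^-8 cm)³ = 2.414 × 10^-23 cm³.
ρ = Z·M/(N_A·a³) = 2 × 52.00 / (6.022 × 10²³ × 2.414 × 10^-23) = 7.155 g/cm³.

7.15 g/cm³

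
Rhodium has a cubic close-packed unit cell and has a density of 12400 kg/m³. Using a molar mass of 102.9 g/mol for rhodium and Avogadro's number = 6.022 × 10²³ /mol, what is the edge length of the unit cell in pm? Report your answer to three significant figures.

With Z = 4 atoms per FCC cell, a³ = Z·M/(N_A·ρ) = 4 × 102.9 / (6.022 × 10²³ × 12.40 g/cm³) = 5.512 × 10^-23 cm³.
a = (5.512 × 10^-23)^(1/3) = 3.806 × 10^-8 cm = 381 pm.

381 pm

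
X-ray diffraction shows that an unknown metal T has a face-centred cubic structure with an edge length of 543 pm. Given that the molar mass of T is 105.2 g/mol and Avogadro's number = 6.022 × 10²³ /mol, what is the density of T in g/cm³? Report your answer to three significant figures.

An FCC unit cell contains Z = 4 atoms.
Cell volume: a³ = (543 pm)³ = (5.430 × 10^-8 cm)³ = 1.601 × 10^-22 cm³.
ρ = Z·M/(N_A·a³) = 4 × 105.2 / (6.022 × 10²³ × 1.601 × 10^-22) = 4.365 g/cm³.

4.36 g/cm³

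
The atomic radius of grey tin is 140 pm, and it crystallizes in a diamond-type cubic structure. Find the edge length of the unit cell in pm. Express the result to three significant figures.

In a diamond cubic lattice, nearest neighbors lie along the body diagonal with √3·a = 8r.
a = 8r/√3 = 8 × 140 / 1.7321 = 647 pm.

647 pm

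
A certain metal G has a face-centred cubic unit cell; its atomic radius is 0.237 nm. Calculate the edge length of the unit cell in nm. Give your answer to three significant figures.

In an FCC lattice, atoms touch along the face diagonal, so √2·a = 4r.
a = 4r/√2 = 4 × 0.237 / 1.4142 = 0.670 nm.

0.670 nm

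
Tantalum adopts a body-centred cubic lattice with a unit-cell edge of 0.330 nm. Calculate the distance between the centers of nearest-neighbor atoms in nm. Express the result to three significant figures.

0.286 nm

In a BCC structure, atoms touch along the body diagonal, so √3·a = 4r; the nearest-neighbor distance equals 2r = 0.8660·a.
d = 0.8660 × 0.330 = 0.286 nm.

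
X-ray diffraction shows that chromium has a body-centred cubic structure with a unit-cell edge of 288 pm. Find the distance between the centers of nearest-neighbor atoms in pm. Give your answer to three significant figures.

249 pm

In a BCC structure, atoms touch along the body diagonal, so √3·a = 4r; the nearest-neighbor distance equals 2r = 0.8660·a.
d = 0.8660 × 288 = 249 pm.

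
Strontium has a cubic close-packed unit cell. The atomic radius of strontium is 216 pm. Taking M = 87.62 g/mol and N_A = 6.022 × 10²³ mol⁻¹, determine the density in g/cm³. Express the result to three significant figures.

In an FCC lattice, atoms touch along the face diagonal, so √2·a = 4r, giving a = 610.9 pm = 6.109 × 10^-8 cm.
With Z = 4, ρ = Z·M/(N_A·a³) = 4 × 87.62 / (6.022 × 10²³ × 2.280 × 10^-22) = 2.552 g/cm³.

2.55 g/cm³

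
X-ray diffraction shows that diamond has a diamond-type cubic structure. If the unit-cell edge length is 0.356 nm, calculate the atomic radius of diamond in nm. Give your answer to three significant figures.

0.0771 nm

In a diamond cubic lattice, nearest neighbors lie along the body diagonal with √3·a = 8r.
r = √3·a/8 = 1.7321 × 0.356 / 8 = 0.0771 nm.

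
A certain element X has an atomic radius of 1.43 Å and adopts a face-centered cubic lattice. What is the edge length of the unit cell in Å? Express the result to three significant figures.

In an FCC lattice, atoms touch along the face diagonal, so √2·a = 4r.
a = 4r/√2 = 4 × 1.43 / 1.4142 = 4.04 Å.

4.04 Å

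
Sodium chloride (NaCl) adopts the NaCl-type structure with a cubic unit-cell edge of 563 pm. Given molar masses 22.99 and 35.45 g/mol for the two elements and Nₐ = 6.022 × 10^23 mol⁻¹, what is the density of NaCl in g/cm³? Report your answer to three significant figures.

2.18 g/cm³

The NaCl-type structure contains Z = 4 formula units per cell; M(NaCl) = 22.99 + 35.45 = 58.44 g/mol.
a³ = (5.630 × 10^-8 cm)³ = 1.785 × 10^-22 cm³.
ρ = 4 × 58.44 / (6.022 × 10²³ × 1.785 × 10^-22) = 2.175 g/cm³.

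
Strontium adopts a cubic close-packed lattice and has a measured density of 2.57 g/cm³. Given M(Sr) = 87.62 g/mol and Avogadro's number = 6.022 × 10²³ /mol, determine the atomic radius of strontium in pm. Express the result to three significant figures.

For an FCC cell (Z = 4), a³ = Z·M/(N_A·ρ) = 4 × 87.62 / (6.022 × 10²³ × 2.570) = 2.265 × 10^-22 cm³, so a = 6.095 × 10^-8 cm = 609.5 pm.
Atoms touch along the face diagonal, so √2·a = 4r, so r = 0.3536 × a = 216 pm.

216 pm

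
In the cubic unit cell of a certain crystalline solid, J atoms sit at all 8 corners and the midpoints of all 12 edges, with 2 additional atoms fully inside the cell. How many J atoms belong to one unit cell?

6

Corner atoms are shared by 8 cells (1/8 each), edge atoms by 4 (1/4 each), interior atoms are unshared.
Net atoms = 8 × 1/8 + 12 × 1/4 + 2 = 1 + 3 + 2 = 6.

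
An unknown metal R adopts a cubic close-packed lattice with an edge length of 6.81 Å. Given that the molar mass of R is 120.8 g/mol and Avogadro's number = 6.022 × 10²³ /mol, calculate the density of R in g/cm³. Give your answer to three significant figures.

An FCC unit cell contains Z = 4 atoms.
Cell volume: a³ = (6.81 Å)³ = (6.810 × 10^-8 cm)³ = 3.158 × 10^-22 cm³.
ρ = Z·M/(N_A·a³) = 4 × 120.8 / (6.022 × 10²³ × 3.158 × 10^-22) = 2.541 g/cm³.

2.54 g/cm³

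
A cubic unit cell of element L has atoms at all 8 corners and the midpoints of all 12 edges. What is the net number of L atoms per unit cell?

4

Corner atoms are shared by 8 cells (1/8 each), edge atoms by 4 (1/4 each).
Net atoms = 8 × 1/8 + 12 × 1/4 = 1 + 3 = 4.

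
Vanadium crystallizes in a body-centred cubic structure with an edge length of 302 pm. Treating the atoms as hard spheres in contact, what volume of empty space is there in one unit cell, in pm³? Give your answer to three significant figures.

8.81 × 10^6 pm³

In a BCC lattice atoms touch along the body diagonal, so √3·a = 4r, so r = 0.4330a = 130.8 pm.
V_cell = a³ = 2.754 × 10^7 pm³; V_atoms = 2 × (4/3)πr³ = 1.873 × 10^7 pm³.
Empty space = 2.754 × 10^7 − 1.873 × 10^7 = 8.81 × 10^6 pm³.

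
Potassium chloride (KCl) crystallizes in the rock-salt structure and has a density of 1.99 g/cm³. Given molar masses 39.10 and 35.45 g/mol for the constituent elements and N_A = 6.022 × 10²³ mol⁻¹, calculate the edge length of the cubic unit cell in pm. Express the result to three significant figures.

M(KCl) = 74.55 g/mol; Z = 4 formula units per cell.
a³ = Z·M/(N_A·ρ) = 4 × 74.55 / (6.022 × 10²³ × 1.99) = 2.488 × 10^-22 cm³, so a = 6.290 × 10^-8 cm = 629 pm.

629 pm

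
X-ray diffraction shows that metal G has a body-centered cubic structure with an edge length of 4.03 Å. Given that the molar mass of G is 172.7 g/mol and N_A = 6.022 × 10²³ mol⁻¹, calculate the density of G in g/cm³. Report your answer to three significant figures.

8.76 g/cm³

A BCC unit cell contains Z = 2 atoms.
Cell volume: a³ = (4.03 Å)³ = (4.030 × 10^-8 cm)³ = 6.545 × 10^-23 cm³.
ρ = Z·M/(N_A·a³) = 2 × 172.7 / (6.022 × 10²³ × 6.545 × 10^-23) = 8.763 g/cm³.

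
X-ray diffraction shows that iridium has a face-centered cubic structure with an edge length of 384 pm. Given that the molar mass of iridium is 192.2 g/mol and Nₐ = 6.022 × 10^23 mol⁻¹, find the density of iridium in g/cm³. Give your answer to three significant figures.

22.5 g/cm³

An FCC unit cell contains Z = 4 atoms.
Cell volume: a³ = (384 pm)³ = (3.840 × 10^-8 cm)³ = 5.662 × 10^-23 cm³.
ρ = Z·M/(N_A·a³) = 4 × 192.2 / (6.022 × 10²³ × 5.662 × 10^-23) = 22.55 g/cm³.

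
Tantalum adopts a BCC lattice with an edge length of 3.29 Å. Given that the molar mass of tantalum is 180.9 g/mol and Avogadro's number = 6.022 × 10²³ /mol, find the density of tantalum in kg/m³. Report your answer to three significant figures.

16900 kg/m³

A BCC unit cell contains Z = 2 atoms.
Cell volume: a³ = (3.29 Å)³ = (3.290 × 10^-8 cm)³ = 3.561 × 10^-23 cm³.
ρ = Z·M/(N_A·a³) = 2 × 180.9 / (6.022 × 10²³ × 3.561 × 10^-23) = 16.87 g/cm³ = 16900 kg/m³.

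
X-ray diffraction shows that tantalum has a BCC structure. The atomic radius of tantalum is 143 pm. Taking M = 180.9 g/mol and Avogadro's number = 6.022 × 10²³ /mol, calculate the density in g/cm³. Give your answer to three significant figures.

In a BCC lattice, atoms touch along the body diagonal, so √3·a = 4r, giving a = 330.2 pm = 3.302 × 10^-8 cm.
With Z = 2, ρ = Z·M/(N_A·a³) = 2 × 180.9 / (6.022 × 10²³ × 3.602 × 10^-23) = 16.68 g/cm³.

16.7 g/cm³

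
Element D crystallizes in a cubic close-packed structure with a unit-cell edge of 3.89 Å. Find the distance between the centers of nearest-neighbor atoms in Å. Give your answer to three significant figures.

2.75 Å

In an FCC structure, atoms touch along the face diagonal, so √2·a = 4r; the nearest-neighbor distance equals 2r = 0.7071·a.
d = 0.7071 × 3.89 = 2.75 Å.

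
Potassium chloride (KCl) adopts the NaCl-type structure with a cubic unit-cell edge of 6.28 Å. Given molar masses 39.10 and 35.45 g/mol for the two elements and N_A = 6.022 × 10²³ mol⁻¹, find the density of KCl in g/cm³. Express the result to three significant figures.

2.00 g/cm³

The NaCl-type structure contains Z = 4 formula units per cell; M(KCl) = 39.10 + 35.45 = 74.55 g/mol.
a³ = (6.280 × 10^-8 cm)³ = 2.477 × 10^-22 cm³.
ρ = 4 × 74.55 / (6.022 × 10²³ × 2.477 × 10^-22) = 1.999 g/cm³.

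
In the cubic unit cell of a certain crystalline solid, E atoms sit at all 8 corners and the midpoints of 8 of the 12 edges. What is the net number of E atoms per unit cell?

3

Corner atoms are shared by 8 cells (1/8 each), edge atoms by 4 (1/4 each).
Net atoms = 8 × 1/8 + 8 × 1/4 = 1 + 2 = 3.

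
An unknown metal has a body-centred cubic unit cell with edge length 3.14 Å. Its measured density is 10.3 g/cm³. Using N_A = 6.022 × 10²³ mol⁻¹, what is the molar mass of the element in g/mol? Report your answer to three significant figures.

96.0 g/mol

A BCC cell has Z = 2 atoms; a = 3.140 × 10^-8 cm.
M = ρ·N_A·a³/Z = 10.3 × 6.022 × 10²³ × 3.096 × 10^-23 / 2 = 96.0 g/mol.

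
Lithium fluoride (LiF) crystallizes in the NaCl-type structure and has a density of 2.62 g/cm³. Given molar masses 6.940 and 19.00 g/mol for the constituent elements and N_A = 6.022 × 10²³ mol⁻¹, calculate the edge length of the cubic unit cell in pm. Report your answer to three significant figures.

404 pm

M(LiF) = 25.94 g/mol; Z = 4 formula units per cell.
a³ = Z·M/(N_A·ρ) = 4 × 25.94 / (6.022 × 10²³ × 2.62) = 6.576 × 10^-23 cm³, so a = 4.036 × 10^-8 cm = 404 pm.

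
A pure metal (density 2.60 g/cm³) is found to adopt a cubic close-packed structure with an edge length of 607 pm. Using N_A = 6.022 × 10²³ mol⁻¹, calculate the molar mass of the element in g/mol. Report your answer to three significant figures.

An FCC cell has Z = 4 atoms; a = 6.070 × 10^-8 cm.
M = ρ·N_A·a³/Z = 2.60 × 6.022 × 10²³ × 2.236 × 10^-22 / 4 = 87.5 g/mol.

87.5 g/mol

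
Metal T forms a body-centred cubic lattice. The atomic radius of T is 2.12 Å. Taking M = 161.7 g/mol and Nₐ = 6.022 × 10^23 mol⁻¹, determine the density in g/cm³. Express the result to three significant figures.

4.58 g/cm³

In a BCC lattice, atoms touch along the body diagonal, so √3·a = 4r, giving a = 4.896 Å = 4.896 × 10^-8 cm.
With Z = 2, ρ = Z·M/(N_A·a³) = 2 × 161.7 / (6.022 × 10²³ × 1.174 × 10^-22) = 4.576 g/cm³.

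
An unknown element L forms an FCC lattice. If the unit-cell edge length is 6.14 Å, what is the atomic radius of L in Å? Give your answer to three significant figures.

In an FCC lattice, atoms touch along the face diagonal, so √2·a = 4r.
r = √2·a/4 = 1.4142 × 6.14 / 4 = 2.17 Å.

2.17 Å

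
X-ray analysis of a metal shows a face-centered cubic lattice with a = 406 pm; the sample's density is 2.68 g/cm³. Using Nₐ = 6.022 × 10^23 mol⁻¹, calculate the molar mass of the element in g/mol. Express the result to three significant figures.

27.0 g/mol

An FCC cell has Z = 4 atoms; a = 4.060 × 10^-8 cm.
M = ρ·N_A·a³/Z = 2.68 × 6.022 × 10²³ × 6.692 × 10^-23 / 4 = 27.0 g/mol.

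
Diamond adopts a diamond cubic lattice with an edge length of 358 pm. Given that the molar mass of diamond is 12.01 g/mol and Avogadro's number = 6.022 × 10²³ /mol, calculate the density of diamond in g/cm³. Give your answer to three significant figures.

3.48 g/cm³

A diamond cubic unit cell contains Z = 8 atoms.
Cell volume: a³ = (358 pm)³ = (3.580 × 10^-8 cm)³ = 4.588 × 10^-23 cm³.
ρ = Z·M/(N_A·a³) = 8 × 12.01 / (6.022 × 10²³ × 4.588 × 10^-23) = 3.477 g/cm³.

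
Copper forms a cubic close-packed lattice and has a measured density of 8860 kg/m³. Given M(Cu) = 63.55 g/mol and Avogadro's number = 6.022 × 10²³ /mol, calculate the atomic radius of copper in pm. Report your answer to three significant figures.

128 pm

For an FCC cell (Z = 4), a³ = Z·M/(N_A·ρ) = 4 × 63.55 / (6.022 × 10²³ × 8.860) = 4.764 × 10^-23 cm³, so a = 3.625 × 10^-8 cm = 362.5 pm.
Atoms touch along the face diagonal, so √2·a = 4r, so r = 0.3536 × a = 128 pm.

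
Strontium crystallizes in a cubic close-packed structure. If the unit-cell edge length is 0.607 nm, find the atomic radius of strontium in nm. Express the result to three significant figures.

In an FCC lattice, atoms touch along the face diagonal, so √2·a = 4r.
r = √2·a/4 = 1.4142 × 0.607 / 4 = 0.215 nm.

0.215 nm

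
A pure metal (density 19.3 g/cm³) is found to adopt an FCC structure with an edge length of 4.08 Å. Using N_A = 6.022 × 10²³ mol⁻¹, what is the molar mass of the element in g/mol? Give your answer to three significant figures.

An FCC cell has Z = 4 atoms; a = 4.080 × 10^-8 cm.
M = ρ·N_A·a³/Z = 19.3 × 6.022 × 10²³ × 6.792 × 10^-23 / 4 = 197 g/mol.

197 g/mol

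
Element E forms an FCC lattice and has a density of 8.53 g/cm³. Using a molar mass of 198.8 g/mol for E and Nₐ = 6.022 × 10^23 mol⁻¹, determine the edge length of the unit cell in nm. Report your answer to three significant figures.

With Z = 4 atoms per FCC cell, a³ = Z·M/(N_A·ρ) = 4 × 198.8 / (6.022 × 10²³ × 8.530 g/cm³) = 1.548 × 10^-22 cm³.
a = (1.548 × 10^-22)^(1/3) = 5.369 × 10^-8 cm = 0.537 nm.

0.537 nm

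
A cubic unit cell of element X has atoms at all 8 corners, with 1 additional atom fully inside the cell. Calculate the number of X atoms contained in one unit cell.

Corner atoms are shared by 8 cells (1/8 each), interior atoms are unshared.
Net atoms = 8 × 1/8 + 1 = 1 + 1 = 2.

2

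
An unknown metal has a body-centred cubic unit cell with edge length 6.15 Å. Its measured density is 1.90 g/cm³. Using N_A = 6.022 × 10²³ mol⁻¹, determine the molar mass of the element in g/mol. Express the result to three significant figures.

A BCC cell has Z = 2 atoms; a = 6.150 × 10^-8 cm.
M = ρ·N_A·a³/Z = 1.90 × 6.022 × 10²³ × 2.326 × 10^-22 / 2 = 133 g/mol.

133 g/mol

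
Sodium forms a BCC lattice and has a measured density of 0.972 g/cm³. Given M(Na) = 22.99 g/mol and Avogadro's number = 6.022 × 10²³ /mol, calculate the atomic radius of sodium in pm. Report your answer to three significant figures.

For a BCC cell (Z = 2), a³ = Z·M/(N_A·ρ) = 2 × 22.99 / (6.022 × 10²³ × 0.9720) = 7.855 × 10^-23 cm³, so a = 4.283 × 10^-8 cm = 428.3 pm.
Atoms touch along the body diagonal, so √3·a = 4r, so r = 0.4330 × a = 185 pm.

185 pm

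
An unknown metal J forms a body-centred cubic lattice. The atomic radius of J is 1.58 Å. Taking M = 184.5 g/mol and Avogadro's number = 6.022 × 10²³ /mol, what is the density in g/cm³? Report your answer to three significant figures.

In a BCC lattice, atoms touch along the body diagonal, so √3·a = 4r, giving a = 3.649 Å = 3.649 × 10^-8 cm.
With Z = 2, ρ = Z·M/(N_A·a³) = 2 × 184.5 / (6.022 × 10²³ × 4.858 × 10^-23) = 12.61 g/cm³.

12.6 g/cm³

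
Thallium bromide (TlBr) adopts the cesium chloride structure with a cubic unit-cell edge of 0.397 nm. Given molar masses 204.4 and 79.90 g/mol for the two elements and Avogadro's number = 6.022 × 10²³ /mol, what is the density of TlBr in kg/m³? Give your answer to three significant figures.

7550 kg/m³

The cesium chloride structure contains Z = 1 formula unit per cell; M(TlBr) = 204.4 + 79.90 = 284.3 g/mol.
a³ = (3.970 × 10^-8 cm)³ = 6.257 × 10^-23 cm³.
ρ = 1 × 284.3 / (6.022 × 10²³ × 6.257 × 10^-23) = 7.545 g/cm³ = 7550 kg/m³.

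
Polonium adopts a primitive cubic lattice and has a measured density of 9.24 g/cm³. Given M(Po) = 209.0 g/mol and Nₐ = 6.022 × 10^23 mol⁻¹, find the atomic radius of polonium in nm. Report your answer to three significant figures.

0.167 nm

For a simple cubic cell (Z = 1), a³ = Z·M/(N_A·ρ) = 1 × 209.0 / (6.022 × 10²³ × 9.240) = 3.756 × 10^-23 cm³, so a = 3.349 × 10^-8 cm = 0.3349 nm.
Atoms touch along the cell edge, so a = 2r, so r = 0.5000 × a = 0.167 nm.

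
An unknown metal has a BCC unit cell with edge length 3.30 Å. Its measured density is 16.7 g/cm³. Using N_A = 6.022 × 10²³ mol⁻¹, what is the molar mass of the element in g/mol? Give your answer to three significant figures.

181 g/mol

A BCC cell has Z = 2 atoms; a = 3.300 × 10^-8 cm.
M = ρ·N_A·a³/Z = 16.7 × 6.022 × 10²³ × 3.594 × 10^-23 / 2 = 181 g/mol.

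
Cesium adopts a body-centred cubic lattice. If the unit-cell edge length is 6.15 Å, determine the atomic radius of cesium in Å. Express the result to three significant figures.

2.66 Å

In a BCC lattice, atoms touch along the body diagonal, so √3·a = 4r.
r = √3·a/4 = 1.7321 × 6.15 / 4 = 2.66 Å.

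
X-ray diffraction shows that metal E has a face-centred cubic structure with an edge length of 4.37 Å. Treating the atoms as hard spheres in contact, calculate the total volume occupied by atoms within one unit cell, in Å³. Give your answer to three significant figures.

In an FCC lattice atoms touch along the face diagonal, so √2·a = 4r, so r = 0.3536a = 1.545 Å.
V_atoms = Z × (4/3)πr³ = 4 × (4/3)π × (1.545)³ = 61.8 Å³.

61.8 Å³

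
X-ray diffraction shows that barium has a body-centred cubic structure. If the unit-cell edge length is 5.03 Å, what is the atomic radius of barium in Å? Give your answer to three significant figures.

In a BCC lattice, atoms touch along the body diagonal, so √3·a = 4r.
r = √3·a/4 = 1.7321 × 5.03 / 4 = 2.18 Å.

2.18 Å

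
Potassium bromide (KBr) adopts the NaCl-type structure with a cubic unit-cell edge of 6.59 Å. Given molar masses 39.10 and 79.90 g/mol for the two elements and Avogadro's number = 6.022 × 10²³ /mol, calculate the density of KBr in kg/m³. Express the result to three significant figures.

2760 kg/m³

The NaCl-type structure contains Z = 4 formula units per cell; M(KBr) = 39.10 + 79.90 = 119.0 g/mol.
a³ = (6.590 × 10^-8 cm)³ = 2.862 × 10^-22 cm³.
ρ = 4 × 119.0 / (6.022 × 10²³ × 2.862 × 10^-22) = 2.762 g/cm³ = 2760 kg/m³.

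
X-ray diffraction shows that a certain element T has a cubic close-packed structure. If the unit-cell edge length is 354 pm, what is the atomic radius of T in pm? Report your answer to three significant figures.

In an FCC lattice, atoms touch along the face diagonal, so √2·a = 4r.
r = √2·a/4 = 1.4142 × 354 / 4 = 125 pm.

125 pm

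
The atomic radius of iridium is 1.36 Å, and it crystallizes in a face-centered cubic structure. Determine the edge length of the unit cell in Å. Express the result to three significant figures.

In an FCC lattice, atoms touch along the face diagonal, so √2·a = 4r.
a = 4r/√2 = 4 × 1.36 / 1.4142 = 3.85 Å.

3.85 Å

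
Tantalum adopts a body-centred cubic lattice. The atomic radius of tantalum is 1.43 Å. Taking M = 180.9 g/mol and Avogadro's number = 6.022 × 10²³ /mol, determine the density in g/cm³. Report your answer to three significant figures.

16.7 g/cm³

In a BCC lattice, atoms touch along the body diagonal, so √3·a = 4r, giving a = 3.302 Å = 3.302 × 10^-8 cm.
With Z = 2, ρ = Z·M/(N_A·a³) = 2 × 180.9 / (6.022 × 10²³ × 3.602 × 10^-23) = 16.68 g/cm³.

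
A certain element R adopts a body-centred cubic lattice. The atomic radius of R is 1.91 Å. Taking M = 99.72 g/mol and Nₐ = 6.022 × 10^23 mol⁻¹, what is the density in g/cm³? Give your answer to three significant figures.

3.86 g/cm³

In a BCC lattice, atoms touch along the body diagonal, so √3·a = 4r, giving a = 4.411 Å = 4.411 × 10^-8 cm.
With Z = 2, ρ = Z·M/(N_A·a³) = 2 × 99.72 / (6.022 × 10²³ × 8.582 × 10^-23) = 3.859 g/cm³.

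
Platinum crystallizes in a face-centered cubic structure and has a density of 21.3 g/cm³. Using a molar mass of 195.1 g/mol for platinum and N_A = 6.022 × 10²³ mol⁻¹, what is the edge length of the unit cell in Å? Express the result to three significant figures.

3.93 Å

With Z = 4 atoms per FCC cell, a³ = Z·M/(N_A·ρ) = 4 × 195.1 / (6.022 × 10²³ × 21.30 g/cm³) = 6.084 × 10^-23 cm³.
a = (6.084 × 10^-23)^(1/3) = 3.933 × 10^-8 cm = 3.93 Å.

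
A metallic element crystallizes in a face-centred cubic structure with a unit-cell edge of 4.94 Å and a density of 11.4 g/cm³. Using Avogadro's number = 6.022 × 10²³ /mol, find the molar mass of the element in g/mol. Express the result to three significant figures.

An FCC cell has Z = 4 atoms; a = 4.940 × 10^-8 cm.
M = ρ·N_A·a³/Z = 11.4 × 6.022 × 10²³ × 1.206 × 10^-22 / 4 = 207 g/mol.

207 g/mol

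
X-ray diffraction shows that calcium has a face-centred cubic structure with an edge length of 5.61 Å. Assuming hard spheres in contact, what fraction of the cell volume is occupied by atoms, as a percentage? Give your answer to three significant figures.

74.0%

In an FCC lattice atoms touch along the face diagonal, so √2·a = 4r, so r = 0.3536a = 1.983 Å.
Packing fraction = Z·(4/3)πr³ / a³ = 4 × (4/3)π × (1.983)³ / (5.61)³ = 0.7405 = 74.0%.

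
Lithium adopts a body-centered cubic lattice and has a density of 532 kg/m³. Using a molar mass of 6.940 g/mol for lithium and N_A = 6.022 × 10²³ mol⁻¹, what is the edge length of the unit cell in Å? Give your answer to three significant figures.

3.51 Å

With Z = 2 atoms per BCC cell, a³ = Z·M/(N_A·ρ) = 2 × 6.940 / (6.022 × 10²³ × 0.5320 g/cm³) = 4.332 × 10^-23 cm³.
a = (4.332 × 10^-23)^(1/3) = 3.512 × 10^-8 cm = 3.51 Å.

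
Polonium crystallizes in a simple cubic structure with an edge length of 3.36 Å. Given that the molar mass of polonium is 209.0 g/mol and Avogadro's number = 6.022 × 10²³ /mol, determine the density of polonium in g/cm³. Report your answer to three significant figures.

9.15 g/cm³

A simple cubic unit cell contains Z = 1 atom.
Cell volume: a³ = (3.36 Å)³ = (3.360 × 10^-8 cm)³ = 3.793 × 10^-23 cm³.
ρ = Z·M/(N_A·a³) = 1 × 209.0 / (6.022 × 10²³ × 3.793 × 10^-23) = 9.149 g/cm³.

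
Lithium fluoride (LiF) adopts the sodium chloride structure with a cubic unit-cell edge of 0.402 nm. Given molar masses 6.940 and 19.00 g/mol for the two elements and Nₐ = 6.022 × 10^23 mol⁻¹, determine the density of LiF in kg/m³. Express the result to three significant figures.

The sodium chloride structure contains Z = 4 formula units per cell; M(LiF) = 6.940 + 19.00 = 25.94 g/mol.
a³ = (4.020 × 10^-8 cm)³ = 6.496 × 10^-23 cm³.
ρ = 4 × 25.94 / (6.022 × 10²³ × 6.496 × 10^-23) = 2.652 g/cm³ = 2650 kg/m³.

2650 kg/m³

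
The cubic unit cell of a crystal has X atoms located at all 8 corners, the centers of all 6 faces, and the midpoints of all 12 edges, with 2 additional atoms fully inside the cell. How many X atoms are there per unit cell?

Corner atoms are shared by 8 cells (1/8 each), face atoms by 2 (1/2 each), edge atoms by 4 (1/4 each), interior atoms are unshared.
Net atoms = 8 × 1/8 + 6 × 1/2 + 12 × 1/4 + 2 = 1 + 3 + 3 + 2 = 9.

9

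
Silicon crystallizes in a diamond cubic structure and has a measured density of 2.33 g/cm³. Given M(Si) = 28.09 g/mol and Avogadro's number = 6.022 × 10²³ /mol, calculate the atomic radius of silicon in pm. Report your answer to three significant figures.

118 pm

For a diamond cubic cell (Z = 8), a³ = Z·M/(N_A·ρ) = 8 × 28.09 / (6.022 × 10²³ × 2.330) = 1.602 × 10^-22 cm³, so a = 5.431 × 10^-8 cm = 543.1 pm.
Nearest neighbors lie along the body diagonal with √3·a = 8r, so r = 0.2165 × a = 118 pm.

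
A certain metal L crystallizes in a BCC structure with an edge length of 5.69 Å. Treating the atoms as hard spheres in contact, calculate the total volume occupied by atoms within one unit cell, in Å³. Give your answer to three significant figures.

In a BCC lattice atoms touch along the body diagonal, so √3·a = 4r, so r = 0.4330a = 2.464 Å.
V_atoms = Z × (4/3)πr³ = 2 × (4/3)π × (2.464)³ = 125 Å³.

125 Å³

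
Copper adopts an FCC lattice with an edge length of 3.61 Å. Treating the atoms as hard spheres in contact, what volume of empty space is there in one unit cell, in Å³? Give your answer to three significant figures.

In an FCC lattice atoms touch along the face diagonal, so √2·a = 4r, so r = 0.3536a = 1.276 Å.
V_cell = a³ = 47.05 Å³; V_atoms = 4 × (4/3)πr³ = 34.84 Å³.
Empty space = 47.05 − 34.84 = 12.2 Å³.

12.2 Å³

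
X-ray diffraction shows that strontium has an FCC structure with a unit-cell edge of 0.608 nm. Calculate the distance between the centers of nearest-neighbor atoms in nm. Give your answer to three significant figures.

0.430 nm

In an FCC structure, atoms touch along the face diagonal, so √2·a = 4r; the nearest-neighbor distance equals 2r = 0.7071·a.
d = 0.7071 × 0.608 = 0.430 nm.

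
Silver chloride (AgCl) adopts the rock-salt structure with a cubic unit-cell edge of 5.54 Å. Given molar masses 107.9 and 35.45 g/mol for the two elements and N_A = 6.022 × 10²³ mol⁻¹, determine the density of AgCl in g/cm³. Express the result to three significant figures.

5.60 g/cm³

The rock-salt structure contains Z = 4 formula units per cell; M(AgCl) = 107.9 + 35.45 = 143.35 g/mol.
a³ = (5.540 × 10^-8 cm)³ = 1.700 × 10^-22 cm³.
ρ = 4 × 143.35 / (6.022 × 10²³ × 1.700 × 10^-22) = 5.600 g/cm³.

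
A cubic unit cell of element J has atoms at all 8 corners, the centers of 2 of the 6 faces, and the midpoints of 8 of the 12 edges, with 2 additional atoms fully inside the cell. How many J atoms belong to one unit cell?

6

Corner atoms are shared by 8 cells (1/8 each), face atoms by 2 (1/2 each), edge atoms by 4 (1/4 each), interior atoms are unshared.
Net atoms = 8 × 1/8 + 2 × 1/2 + 8 × 1/4 + 2 = 1 + 1 + 2 + 2 = 6.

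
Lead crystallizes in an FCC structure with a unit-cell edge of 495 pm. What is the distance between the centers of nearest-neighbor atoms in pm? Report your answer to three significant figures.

In an FCC structure, atoms touch along the face diagonal, so √2·a = 4r; the nearest-neighbor distance equals 2r = 0.7071·a.
d = 0.7071 × 495 = 350 pm.

350 pm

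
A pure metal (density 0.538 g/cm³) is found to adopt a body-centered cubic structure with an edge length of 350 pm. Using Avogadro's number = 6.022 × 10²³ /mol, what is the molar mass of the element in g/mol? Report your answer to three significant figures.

A BCC cell has Z = 2 atoms; a = 3.500 × 10^-8 cm.
M = ρ·N_A·a³/Z = 0.538 × 6.022 × 10²³ × 4.288 × 10^-23 / 2 = 6.95 g/mol.

6.95 g/mol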